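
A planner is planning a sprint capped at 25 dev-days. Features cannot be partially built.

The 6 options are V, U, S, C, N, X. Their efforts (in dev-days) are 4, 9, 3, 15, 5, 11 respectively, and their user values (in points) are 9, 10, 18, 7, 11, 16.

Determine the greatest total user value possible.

Take V, S, N, and X: effort 4 + 3 + 5 + 11 = 23 ≤ 25, user value 9 + 18 + 11 + 16 = 54.
No other feasible combination does better.

54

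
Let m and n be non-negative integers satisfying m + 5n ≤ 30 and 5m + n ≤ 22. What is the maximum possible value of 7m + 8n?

Relaxing integrality, the LP optimum is 66.00 at (m,n) = (3.33, 5.33), which is not an integer point.
(m,n)=(3,5): 1·3+5·5=28≤30, 5·3+1·5=20≤22, objective 61.
(m,n)=(2,5): 1·2+5·5=27≤30, 5·2+1·5=15≤22, objective 54.
(m,n)=(3,4): 1·3+5·4=23≤30, 5·3+1·4=19≤22, objective 53.
(m,n)=(2,4): 1·2+5·4=22≤30, 5·2+1·4=14≤22, objective 46.
The best lattice point is (3,5), giving 61.

61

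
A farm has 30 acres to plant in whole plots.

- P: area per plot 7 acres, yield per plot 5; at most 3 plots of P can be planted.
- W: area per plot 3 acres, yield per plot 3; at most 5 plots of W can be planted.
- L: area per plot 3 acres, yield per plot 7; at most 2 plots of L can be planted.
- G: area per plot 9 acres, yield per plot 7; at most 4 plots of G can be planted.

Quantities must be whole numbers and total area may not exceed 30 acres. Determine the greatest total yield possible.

2×W, 2×L, and 2×G: area 30 ≤ 30, yield 2·3 + 2·7 + 2·7 = 34.
5×W, 2×L, and 1×G: area 30 ≤ 30, yield 5·3 + 2·7 + 1·7 = 36.
Best is 36.

36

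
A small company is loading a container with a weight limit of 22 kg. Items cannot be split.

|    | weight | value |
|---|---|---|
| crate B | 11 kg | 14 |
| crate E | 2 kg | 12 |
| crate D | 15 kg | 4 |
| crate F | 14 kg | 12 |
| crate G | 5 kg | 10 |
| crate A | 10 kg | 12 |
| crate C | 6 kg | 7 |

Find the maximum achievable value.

36

Allowing fractional choices, the relaxed optimum would be about 40.8, but items are indivisible.
crate E + crate G + crate A: weight 2 + 5 + 10 = 17 ≤ 22, value 12 + 10 + 12 = 34.
crate E + crate F + crate G: weight 2 + 14 + 5 = 21 ≤ 22, value 12 + 12 + 10 = 34.
crate B + crate E + crate G: weight 11 + 2 + 5 = 18 ≤ 22, value 14 + 12 + 10 = 36.
Best is crate B, crate E, and crate G with total value 36.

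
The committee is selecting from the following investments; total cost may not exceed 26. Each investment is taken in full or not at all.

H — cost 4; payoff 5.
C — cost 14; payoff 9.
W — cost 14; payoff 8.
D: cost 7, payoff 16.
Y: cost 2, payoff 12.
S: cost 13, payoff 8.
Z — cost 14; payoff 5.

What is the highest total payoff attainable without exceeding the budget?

41

C + D + Y: cost 14 + 7 + 2 = 23 ≤ 26, payoff 9 + 16 + 12 = 37.
H + D + Y + S: cost 4 + 7 + 2 + 13 = 26 ≤ 26, payoff 5 + 16 + 12 + 8 = 41.
Best is H, D, Y, and S with total payoff 41.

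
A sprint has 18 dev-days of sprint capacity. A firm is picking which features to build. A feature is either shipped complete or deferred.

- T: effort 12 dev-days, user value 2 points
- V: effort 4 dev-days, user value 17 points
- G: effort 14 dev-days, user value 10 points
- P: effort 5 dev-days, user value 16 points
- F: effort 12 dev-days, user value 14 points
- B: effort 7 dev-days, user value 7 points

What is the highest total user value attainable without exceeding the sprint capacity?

40

Treat it as a binary knapsack problem.
Allowing fractional choices, the relaxed optimum would be about 43.5, but features are indivisible.
V + P + B: effort 4 + 5 + 7 = 16 ≤ 18, user value 17 + 16 + 7 = 40.
V + P: effort 4 + 5 = 9 ≤ 18, user value 17 + 16 = 33.
Best is V, P, and B with total user value 40.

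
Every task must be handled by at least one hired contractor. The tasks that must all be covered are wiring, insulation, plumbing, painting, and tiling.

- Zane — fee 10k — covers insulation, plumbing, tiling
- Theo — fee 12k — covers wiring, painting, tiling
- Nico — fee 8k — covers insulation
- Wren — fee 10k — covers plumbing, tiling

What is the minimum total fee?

22

This is a weighted set-cover instance.
Choose Zane and Theo: together they cover wiring, insulation, plumbing, painting, tiling — every task.
Total fee: 10 + 12 = 22.
No cover costs less than 22.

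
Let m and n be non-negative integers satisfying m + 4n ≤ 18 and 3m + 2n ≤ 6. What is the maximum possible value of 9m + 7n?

(m,n)=(0,3) is feasible, giving 21.
(m,n)=(0,2) is feasible, giving 14.
Maximum is 21 at (m,n)=(0,3).

21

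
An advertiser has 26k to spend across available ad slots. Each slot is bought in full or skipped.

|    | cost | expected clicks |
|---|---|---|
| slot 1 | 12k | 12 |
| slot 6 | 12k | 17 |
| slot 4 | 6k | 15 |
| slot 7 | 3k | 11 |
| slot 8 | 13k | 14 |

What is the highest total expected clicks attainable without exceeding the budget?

Allowing fractional choices, the relaxed optimum would be about 48.4, but ad slots are indivisible.
slot 4 + slot 7 + slot 8: cost 6 + 3 + 13 = 22 ≤ 26, expected clicks 15 + 11 + 14 = 40.
slot 6 + slot 4 + slot 7: cost 12 + 6 + 3 = 21 ≤ 26, expected clicks 17 + 15 + 11 = 43.
slot 1 + slot 4 + slot 7: cost 12 + 6 + 3 = 21 ≤ 26, expected clicks 12 + 15 + 11 = 38.
Best is slot 6, slot 4, and slot 7 with total expected clicks 43.

43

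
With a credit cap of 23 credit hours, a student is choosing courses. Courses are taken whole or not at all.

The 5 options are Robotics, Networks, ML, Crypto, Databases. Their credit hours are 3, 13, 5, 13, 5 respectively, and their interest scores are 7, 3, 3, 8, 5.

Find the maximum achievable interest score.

20

Take Robotics, Crypto, and Databases: credit hours 3 + 13 + 5 = 21 ≤ 23, interest score 7 + 8 + 5 = 20.
No other feasible combination does better.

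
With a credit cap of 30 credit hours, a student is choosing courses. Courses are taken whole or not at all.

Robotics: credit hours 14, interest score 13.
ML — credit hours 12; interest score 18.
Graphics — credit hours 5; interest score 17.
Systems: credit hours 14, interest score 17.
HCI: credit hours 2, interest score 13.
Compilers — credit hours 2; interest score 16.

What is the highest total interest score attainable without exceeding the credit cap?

64

This is an integer program with binary decision variables.
Graphics + Systems + HCI + Compilers: credit hours 5 + 14 + 2 + 2 = 23 ≤ 30, interest score 17 + 17 + 13 + 16 = 63.
ML + Systems + HCI + Compilers: credit hours 12 + 14 + 2 + 2 = 30 ≤ 30, interest score 18 + 17 + 13 + 16 = 64.
ML + Graphics + HCI + Compilers: credit hours 12 + 5 + 2 + 2 = 21 ≤ 30, interest score 18 + 17 + 13 + 16 = 64.
The maximum interest score is 64; one optimal choice is ML, Graphics, HCI, and Compilers.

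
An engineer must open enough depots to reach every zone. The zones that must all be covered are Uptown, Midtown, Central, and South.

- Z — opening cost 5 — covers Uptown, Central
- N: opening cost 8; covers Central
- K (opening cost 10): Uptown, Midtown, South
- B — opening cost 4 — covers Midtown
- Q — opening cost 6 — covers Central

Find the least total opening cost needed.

15

Choose Z and K: together they cover Uptown, Midtown, Central, South — every zone.
Total opening cost: 5 + 10 = 15.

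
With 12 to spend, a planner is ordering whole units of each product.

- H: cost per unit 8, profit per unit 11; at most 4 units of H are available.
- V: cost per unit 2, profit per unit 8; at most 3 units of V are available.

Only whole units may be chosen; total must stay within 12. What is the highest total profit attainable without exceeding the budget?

Take 1×H and 2×V: cost 12 ≤ 12, profit 1·11 + 2·8 = 27.
No other integer combination yields more.

27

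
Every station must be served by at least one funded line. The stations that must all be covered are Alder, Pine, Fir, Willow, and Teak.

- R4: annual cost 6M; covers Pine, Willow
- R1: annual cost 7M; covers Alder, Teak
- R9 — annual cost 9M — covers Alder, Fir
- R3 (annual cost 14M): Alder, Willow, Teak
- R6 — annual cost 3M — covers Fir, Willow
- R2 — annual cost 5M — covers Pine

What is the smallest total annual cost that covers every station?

This is a weighted set-cover instance.
Choose R1, R6, and R2: together they cover Alder, Pine, Fir, Willow, Teak — every station.
Total annual cost: 7 + 3 + 5 = 15.
No cover costs less than 15.

15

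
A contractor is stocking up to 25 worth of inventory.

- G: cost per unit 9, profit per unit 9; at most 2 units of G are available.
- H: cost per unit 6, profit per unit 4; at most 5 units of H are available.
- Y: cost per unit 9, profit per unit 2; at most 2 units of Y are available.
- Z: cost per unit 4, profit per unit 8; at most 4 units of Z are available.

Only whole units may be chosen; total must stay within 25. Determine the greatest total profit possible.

41

This is a bounded integer knapsack.
1×G and 4×Z: cost 25 ≤ 25, profit 1·9 + 4·8 = 41.
1×H and 4×Z: cost 22 ≤ 25, profit 1·4 + 4·8 = 36.
Best is 41.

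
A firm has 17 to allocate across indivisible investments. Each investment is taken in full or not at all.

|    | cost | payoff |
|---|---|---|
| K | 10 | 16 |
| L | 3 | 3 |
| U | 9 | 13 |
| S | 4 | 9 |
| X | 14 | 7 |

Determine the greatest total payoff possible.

This is an integer program with binary decision variables.
K + L + S: cost 10 + 3 + 4 = 17 ≤ 17, payoff 16 + 3 + 9 = 28.
L + U + S: cost 3 + 9 + 4 = 16 ≤ 17, payoff 3 + 13 + 9 = 25.
K + S: cost 10 + 4 = 14 ≤ 17, payoff 16 + 9 = 25.
Best is K, L, and S with total payoff 28.

28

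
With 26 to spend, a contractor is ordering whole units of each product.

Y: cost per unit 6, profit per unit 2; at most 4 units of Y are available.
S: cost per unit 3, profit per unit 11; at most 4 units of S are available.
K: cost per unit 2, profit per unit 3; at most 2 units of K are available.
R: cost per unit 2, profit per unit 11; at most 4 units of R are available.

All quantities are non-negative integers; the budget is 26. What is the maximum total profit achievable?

94

4×S, 1×K, and 4×R: cost 22 ≤ 26, profit 4·11 + 1·3 + 4·11 = 91.
4×S, 2×K, and 4×R: cost 24 ≤ 26, profit 4·11 + 2·3 + 4·11 = 94.
Best is 94.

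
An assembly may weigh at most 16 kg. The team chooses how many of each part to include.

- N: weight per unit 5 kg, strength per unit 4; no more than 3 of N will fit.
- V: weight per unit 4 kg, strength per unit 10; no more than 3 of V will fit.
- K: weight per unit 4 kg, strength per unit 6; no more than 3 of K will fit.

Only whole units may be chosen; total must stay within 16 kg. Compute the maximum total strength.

V has the best ratio (10/4); taking only V gives at most 3×10 = 30 (stopped by the supply cap of 3).
Mixing does better — 3×V and 1×K: weight 16 ≤ 16, strength 3·10 + 1·6 = 36.

36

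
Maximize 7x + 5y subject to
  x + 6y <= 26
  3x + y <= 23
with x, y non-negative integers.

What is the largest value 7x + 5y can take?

59

The continuous relaxation peaks at (6.59, 3.24) with value 62.29; rounding to a feasible lattice point costs some objective.
(x,y)=(7,2): 1·7+6·2=19≤26, 3·7+1·2=23≤23, objective 59.
(x,y)=(6,3): 1·6+6·3=24≤26, 3·6+1·3=21≤23, objective 57.
No feasible integer point exceeds 59.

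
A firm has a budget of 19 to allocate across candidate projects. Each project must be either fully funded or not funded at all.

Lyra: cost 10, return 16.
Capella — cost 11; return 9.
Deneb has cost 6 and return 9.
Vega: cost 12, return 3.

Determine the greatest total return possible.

Lyra: cost 10 ≤ 19, return 16.
Lyra + Deneb: cost 10 + 6 = 16 ≤ 19, return 16 + 9 = 25.
Capella + Deneb: cost 11 + 6 = 17 ≤ 19, return 9 + 9 = 18.
Best is Lyra and Deneb with total return 25.

25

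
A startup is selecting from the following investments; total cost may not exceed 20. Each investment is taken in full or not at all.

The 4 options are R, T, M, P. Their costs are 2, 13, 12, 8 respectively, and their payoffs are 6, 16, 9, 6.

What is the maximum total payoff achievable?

Take R and T: cost 2 + 13 = 15 ≤ 20, payoff 6 + 16 = 22.
No other feasible combination does better.

22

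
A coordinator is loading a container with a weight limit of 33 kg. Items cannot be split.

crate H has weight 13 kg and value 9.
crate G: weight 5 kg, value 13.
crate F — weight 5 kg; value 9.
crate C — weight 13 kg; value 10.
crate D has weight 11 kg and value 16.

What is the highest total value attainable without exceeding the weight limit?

crate G + crate C + crate D: weight 5 + 13 + 11 = 29 ≤ 33, value 13 + 10 + 16 = 39.
crate G + crate F + crate D: weight 5 + 5 + 11 = 21 ≤ 33, value 13 + 9 + 16 = 38.
Best is crate G, crate C, and crate D with total value 39.

39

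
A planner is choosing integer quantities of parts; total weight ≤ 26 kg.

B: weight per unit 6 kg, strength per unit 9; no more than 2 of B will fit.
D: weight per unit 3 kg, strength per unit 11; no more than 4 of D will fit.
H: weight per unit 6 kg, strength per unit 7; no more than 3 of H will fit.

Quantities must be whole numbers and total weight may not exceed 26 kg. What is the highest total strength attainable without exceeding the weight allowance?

62

1×B, 4×D, and 1×H: weight 24 ≤ 26, strength 1·9 + 4·11 + 1·7 = 60.
2×B and 4×D: weight 24 ≤ 26, strength 2·9 + 4·11 = 62.
Best is 62.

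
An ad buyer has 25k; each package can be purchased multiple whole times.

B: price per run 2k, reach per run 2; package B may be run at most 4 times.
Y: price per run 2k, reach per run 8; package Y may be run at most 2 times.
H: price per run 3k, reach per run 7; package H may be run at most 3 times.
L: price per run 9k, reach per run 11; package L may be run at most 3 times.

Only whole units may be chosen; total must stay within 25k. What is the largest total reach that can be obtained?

50

Y has the best ratio (8/2); taking only Y gives at most 2×8 = 16 (stopped by the supply cap of 2).
Mixing does better — 1×B, 2×Y, 3×H, and 1×L: price 24 ≤ 25, reach 1·2 + 2·8 + 3·7 + 1·11 = 50.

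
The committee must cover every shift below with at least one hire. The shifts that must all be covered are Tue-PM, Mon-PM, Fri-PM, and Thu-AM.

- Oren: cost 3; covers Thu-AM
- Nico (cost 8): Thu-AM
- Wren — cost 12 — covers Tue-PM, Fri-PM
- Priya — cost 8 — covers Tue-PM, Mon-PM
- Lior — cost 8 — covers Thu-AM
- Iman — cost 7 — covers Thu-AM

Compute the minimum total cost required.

23

This is an integer covering problem.
Choose Oren, Wren, and Priya: together they cover Tue-PM, Mon-PM, Fri-PM, Thu-AM — every shift.
Total cost: 3 + 12 + 8 = 23.
No cover costs less than 23.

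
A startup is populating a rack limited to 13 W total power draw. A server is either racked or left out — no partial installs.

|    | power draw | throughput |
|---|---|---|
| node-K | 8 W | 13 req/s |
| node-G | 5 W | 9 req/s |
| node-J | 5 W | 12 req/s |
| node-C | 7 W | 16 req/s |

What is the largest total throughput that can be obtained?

28

node-G + node-C: power draw 5 + 7 = 12 ≤ 13, throughput 9 + 16 = 25.
node-J + node-C: power draw 5 + 7 = 12 ≤ 13, throughput 12 + 16 = 28.
Best is node-J and node-C with total throughput 28.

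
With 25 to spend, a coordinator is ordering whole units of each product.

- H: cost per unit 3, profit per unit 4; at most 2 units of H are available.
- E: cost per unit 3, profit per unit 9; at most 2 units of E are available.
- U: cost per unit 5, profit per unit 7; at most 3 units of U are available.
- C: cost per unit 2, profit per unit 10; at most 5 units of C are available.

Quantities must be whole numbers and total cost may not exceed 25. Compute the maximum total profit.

79

C has the best ratio (10/2); taking only C gives at most 5×10 = 50 (stopped by the supply cap of 5).
Mixing does better — 1×H, 2×E, 1×U, and 5×C: cost 24 ≤ 25, profit 1·4 + 2·9 + 1·7 + 5·10 = 79.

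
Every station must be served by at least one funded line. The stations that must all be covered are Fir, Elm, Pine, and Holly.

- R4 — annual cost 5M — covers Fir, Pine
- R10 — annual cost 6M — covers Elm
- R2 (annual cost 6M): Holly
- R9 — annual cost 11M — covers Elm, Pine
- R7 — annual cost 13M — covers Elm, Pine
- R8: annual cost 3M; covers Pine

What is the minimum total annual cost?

17

Choose R4, R10, and R2: together they cover Fir, Elm, Pine, Holly — every station.
Total annual cost: 5 + 6 + 6 = 17.
No cover costs less than 17.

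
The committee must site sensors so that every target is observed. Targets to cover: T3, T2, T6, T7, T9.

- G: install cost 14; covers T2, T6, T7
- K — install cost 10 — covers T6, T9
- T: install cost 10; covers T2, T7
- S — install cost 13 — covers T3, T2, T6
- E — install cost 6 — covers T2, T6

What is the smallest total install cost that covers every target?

33

The greedy cost-per-new-target heuristic would pick E, K, T, and S for 39, but a cheaper cover exists.
Choose K, T, and S: together they cover T3, T2, T6, T7, T9 — every target.
Total install cost: 10 + 10 + 13 = 33.
No cover costs less than 33.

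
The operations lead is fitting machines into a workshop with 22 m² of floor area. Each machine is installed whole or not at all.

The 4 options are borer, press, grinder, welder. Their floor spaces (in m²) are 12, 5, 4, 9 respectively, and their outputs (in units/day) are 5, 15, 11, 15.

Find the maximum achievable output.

Allowing fractional choices, the relaxed optimum would be about 42.7, but machines are indivisible.
borer + press + grinder: floor space 12 + 5 + 4 = 21 ≤ 22, output 5 + 15 + 11 = 31.
press + grinder + welder: floor space 5 + 4 + 9 = 18 ≤ 22, output 15 + 11 + 15 = 41.
Best is press, grinder, and welder with total output 41.

41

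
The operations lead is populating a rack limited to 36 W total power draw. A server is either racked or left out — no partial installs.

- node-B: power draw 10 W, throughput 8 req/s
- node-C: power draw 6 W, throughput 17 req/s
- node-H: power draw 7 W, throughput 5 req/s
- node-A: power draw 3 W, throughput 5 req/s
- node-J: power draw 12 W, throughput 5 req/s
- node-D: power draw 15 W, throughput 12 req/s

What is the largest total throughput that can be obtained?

42

Allowing fractional choices, the relaxed optimum would be about 43.4, but servers are indivisible.
node-B + node-C + node-A + node-D: power draw 10 + 6 + 3 + 15 = 34 ≤ 36, throughput 8 + 17 + 5 + 12 = 42.
node-C + node-H + node-A + node-D: power draw 6 + 7 + 3 + 15 = 31 ≤ 36, throughput 17 + 5 + 5 + 12 = 39.
Best is node-B, node-C, node-A, and node-D with total throughput 42.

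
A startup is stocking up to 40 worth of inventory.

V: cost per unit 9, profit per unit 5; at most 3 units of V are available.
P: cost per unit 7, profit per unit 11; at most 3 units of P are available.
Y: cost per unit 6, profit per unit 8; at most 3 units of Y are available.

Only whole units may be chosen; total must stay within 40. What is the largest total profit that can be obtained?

P has the best ratio (11/7); taking only P gives at most 3×11 = 33 (stopped by the supply cap of 3).
Mixing does better — 3×P and 3×Y: cost 39 ≤ 40, profit 3·11 + 3·8 = 57.

57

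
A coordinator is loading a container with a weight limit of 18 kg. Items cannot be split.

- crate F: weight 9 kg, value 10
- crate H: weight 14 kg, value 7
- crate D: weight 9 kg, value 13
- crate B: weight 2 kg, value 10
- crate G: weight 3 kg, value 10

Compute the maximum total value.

33

This is an integer program with binary decision variables.
Allowing fractional choices, the relaxed optimum would be about 37.4, but items are indivisible.
crate D + crate B + crate G: weight 9 + 2 + 3 = 14 ≤ 18, value 13 + 10 + 10 = 33.
crate F + crate B + crate G: weight 9 + 2 + 3 = 14 ≤ 18, value 10 + 10 + 10 = 30.
crate D + crate B: weight 9 + 2 = 11 ≤ 18, value 13 + 10 = 23.
Best is crate D, crate B, and crate G with total value 33.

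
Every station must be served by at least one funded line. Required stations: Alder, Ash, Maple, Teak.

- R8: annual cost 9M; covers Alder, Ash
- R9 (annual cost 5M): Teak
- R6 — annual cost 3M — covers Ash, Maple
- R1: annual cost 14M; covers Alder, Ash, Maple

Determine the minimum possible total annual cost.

This is an integer covering problem.
Choose R8, R9, and R6: together they cover Alder, Ash, Maple, Teak — every station.
Total annual cost: 9 + 5 + 3 = 17.
No cover costs less than 17.

17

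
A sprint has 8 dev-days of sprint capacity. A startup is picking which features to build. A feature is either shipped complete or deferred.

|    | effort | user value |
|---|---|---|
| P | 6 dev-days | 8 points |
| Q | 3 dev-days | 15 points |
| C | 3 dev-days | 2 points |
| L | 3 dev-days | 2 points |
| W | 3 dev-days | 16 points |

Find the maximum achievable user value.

Take Q and W: effort 3 + 3 = 6 ≤ 8, user value 15 + 16 = 31.
No other feasible combination does better.

31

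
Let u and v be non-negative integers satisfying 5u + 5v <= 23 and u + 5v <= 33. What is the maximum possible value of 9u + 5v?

36

(u,v)=(4,0): 5·4+5·0=20≤23, 1·4+5·0=4≤33, objective 36.
(u,v)=(3,1): 5·3+5·1=20≤23, 1·3+5·1=8≤33, objective 32.
(u,v)=(3,0): 5·3+5·0=15≤23, 1·3+5·0=3≤33, objective 27.
No feasible integer point exceeds 36.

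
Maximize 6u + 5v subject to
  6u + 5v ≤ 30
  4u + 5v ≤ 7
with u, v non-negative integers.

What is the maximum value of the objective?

The continuous relaxation peaks at (1.75, 0) with value 10.50; rounding to a feasible lattice point costs some objective.
(u,v)=(1,0): 6·1+5·0=6≤30, 4·1+5·0=4≤7, objective 6.
(u,v)=(0,1): 6·0+5·1=5≤30, 4·0+5·1=5≤7, objective 5.
(u,v)=(0,0): 6·0+5·0=0≤30, 4·0+5·0=0≤7, objective 0.
The best lattice point is (1,0), giving 6.

6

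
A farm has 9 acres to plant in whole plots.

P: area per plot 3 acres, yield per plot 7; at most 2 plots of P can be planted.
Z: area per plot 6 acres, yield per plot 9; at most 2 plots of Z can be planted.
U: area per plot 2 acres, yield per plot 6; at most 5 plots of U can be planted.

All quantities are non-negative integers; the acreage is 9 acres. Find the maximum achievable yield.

25

This is a bounded integer knapsack.
U has the best ratio (6/2); taking only U gives at most 4×6 = 24 (stopped by the area limit).
Mixing does better — 1×P and 3×U: area 9 ≤ 9, yield 1·7 + 3·6 = 25.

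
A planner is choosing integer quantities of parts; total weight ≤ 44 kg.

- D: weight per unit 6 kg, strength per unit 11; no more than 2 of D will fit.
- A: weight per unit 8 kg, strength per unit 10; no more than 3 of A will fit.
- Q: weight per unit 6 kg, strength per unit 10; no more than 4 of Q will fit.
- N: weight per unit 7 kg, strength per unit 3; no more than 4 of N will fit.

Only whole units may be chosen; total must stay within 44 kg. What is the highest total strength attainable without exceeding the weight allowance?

Take 2×D, 1×A, and 4×Q: weight 44 ≤ 44, strength 2·11 + 1·10 + 4·10 = 72.
D has the best ratio (11/6) and is taken to its limit of 2; remaining capacity is filled optimally with the others.

72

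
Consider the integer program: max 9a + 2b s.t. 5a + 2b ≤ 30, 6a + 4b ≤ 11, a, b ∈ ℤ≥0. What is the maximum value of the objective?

11

(a,b)=(1,1) is feasible, giving 11.
(a,b)=(1,0) is feasible, giving 9.
(a,b)=(0,2) is feasible, giving 4.
Maximum is 11 at (a,b)=(1,1).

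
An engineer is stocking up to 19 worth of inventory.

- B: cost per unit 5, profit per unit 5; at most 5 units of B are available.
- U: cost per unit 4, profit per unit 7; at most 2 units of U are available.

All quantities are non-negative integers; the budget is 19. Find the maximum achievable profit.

2×B and 2×U: cost 18 ≤ 19, profit 2·5 + 2·7 = 24.
3×B and 1×U: cost 19 ≤ 19, profit 3·5 + 1·7 = 22.
Best is 24.

24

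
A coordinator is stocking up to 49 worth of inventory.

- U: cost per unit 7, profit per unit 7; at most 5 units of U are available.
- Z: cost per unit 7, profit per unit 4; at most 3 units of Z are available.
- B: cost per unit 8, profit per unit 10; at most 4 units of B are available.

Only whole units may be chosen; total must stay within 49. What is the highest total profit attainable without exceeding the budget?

54

2×U and 4×B: cost 46 ≤ 49, profit 2·7 + 4·10 = 54.
1×U, 1×Z, and 4×B: cost 46 ≤ 49, profit 1·7 + 1·4 + 4·10 = 51.
Best is 54.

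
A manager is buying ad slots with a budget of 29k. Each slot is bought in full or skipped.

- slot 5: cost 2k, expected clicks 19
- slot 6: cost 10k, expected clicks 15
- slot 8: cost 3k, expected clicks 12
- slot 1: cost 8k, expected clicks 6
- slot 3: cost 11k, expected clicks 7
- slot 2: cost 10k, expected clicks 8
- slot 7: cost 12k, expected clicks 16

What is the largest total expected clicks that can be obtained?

62

Allowing fractional choices, the relaxed optimum would be about 63.6, but ad slots are indivisible.
slot 5 + slot 8 + slot 2 + slot 7: cost 2 + 3 + 10 + 12 = 27 ≤ 29, expected clicks 19 + 12 + 8 + 16 = 55.
slot 5 + slot 6 + slot 8 + slot 7: cost 2 + 10 + 3 + 12 = 27 ≤ 29, expected clicks 19 + 15 + 12 + 16 = 62.
slot 5 + slot 6 + slot 8 + slot 2: cost 2 + 10 + 3 + 10 = 25 ≤ 29, expected clicks 19 + 15 + 12 + 8 = 54.
Best is slot 5, slot 6, slot 8, and slot 7 with total expected clicks 62.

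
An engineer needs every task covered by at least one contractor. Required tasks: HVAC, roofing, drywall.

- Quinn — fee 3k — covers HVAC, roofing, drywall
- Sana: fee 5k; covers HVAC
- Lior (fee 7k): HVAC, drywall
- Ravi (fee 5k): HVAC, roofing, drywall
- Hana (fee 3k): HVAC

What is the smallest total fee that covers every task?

3

Quinn alone covers HVAC, roofing, drywall — every task.
Total fee: 3.
No cover costs less than 3.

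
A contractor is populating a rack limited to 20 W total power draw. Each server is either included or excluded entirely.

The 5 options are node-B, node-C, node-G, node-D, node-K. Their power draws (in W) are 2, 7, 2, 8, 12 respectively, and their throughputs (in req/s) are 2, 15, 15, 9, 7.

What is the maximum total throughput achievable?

41

node-B + node-C + node-G: power draw 2 + 7 + 2 = 11 ≤ 20, throughput 2 + 15 + 15 = 32.
node-C + node-G + node-D: power draw 7 + 2 + 8 = 17 ≤ 20, throughput 15 + 15 + 9 = 39.
node-B + node-C + node-G + node-D: power draw 2 + 7 + 2 + 8 = 19 ≤ 20, throughput 2 + 15 + 15 + 9 = 41.
Best is node-B, node-C, node-G, and node-D with total throughput 41.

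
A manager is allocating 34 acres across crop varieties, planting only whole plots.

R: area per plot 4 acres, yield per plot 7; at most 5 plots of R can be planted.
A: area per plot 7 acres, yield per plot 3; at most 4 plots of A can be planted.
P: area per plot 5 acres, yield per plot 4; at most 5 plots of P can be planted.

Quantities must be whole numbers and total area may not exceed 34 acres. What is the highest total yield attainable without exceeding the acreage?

Take 5×R and 2×P: area 30 ≤ 34, yield 5·7 + 2·4 = 43.
R has the best ratio (7/4) and is taken to its limit of 5; remaining capacity is filled optimally with the others.

43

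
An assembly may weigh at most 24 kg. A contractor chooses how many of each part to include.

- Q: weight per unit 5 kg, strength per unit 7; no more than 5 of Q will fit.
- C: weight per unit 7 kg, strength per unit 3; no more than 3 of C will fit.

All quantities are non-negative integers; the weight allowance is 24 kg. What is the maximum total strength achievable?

28

4×Q: weight 20 ≤ 24, strength 4·7 = 28.
3×Q and 1×C: weight 22 ≤ 24, strength 3·7 + 1·3 = 24.
Best is 28.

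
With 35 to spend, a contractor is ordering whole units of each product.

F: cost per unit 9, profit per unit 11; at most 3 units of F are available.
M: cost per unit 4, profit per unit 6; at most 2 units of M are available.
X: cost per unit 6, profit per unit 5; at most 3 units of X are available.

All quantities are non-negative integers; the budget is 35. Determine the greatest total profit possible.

45

This is a bounded integer knapsack.
2×F, 2×M, and 1×X: cost 32 ≤ 35, profit 2·11 + 2·6 + 1·5 = 39.
3×F and 2×M: cost 35 ≤ 35, profit 3·11 + 2·6 = 45.
Best is 45.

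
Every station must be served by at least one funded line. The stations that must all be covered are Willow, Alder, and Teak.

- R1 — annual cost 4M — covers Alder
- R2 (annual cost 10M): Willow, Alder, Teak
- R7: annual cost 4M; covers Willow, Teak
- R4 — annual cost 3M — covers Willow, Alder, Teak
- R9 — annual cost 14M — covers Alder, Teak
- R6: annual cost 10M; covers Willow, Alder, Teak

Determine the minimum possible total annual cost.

3

R4 alone covers Willow, Alder, Teak — every station.
Total annual cost: 3.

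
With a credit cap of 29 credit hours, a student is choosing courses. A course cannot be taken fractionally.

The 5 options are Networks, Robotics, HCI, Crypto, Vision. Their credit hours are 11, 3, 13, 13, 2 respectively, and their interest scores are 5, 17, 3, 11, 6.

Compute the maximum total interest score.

Networks + Robotics + Crypto: credit hours 11 + 3 + 13 = 27 ≤ 29, interest score 5 + 17 + 11 = 33.
Networks + Robotics + Crypto + Vision: credit hours 11 + 3 + 13 + 2 = 29 ≤ 29, interest score 5 + 17 + 11 + 6 = 39.
Robotics + Crypto + Vision: credit hours 3 + 13 + 2 = 18 ≤ 29, interest score 17 + 11 + 6 = 34.
Best is Networks, Robotics, Crypto, and Vision with total interest score 39.

39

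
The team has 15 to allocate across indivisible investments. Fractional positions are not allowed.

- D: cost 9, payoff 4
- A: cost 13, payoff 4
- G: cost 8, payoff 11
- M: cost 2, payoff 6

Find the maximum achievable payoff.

17

Allowing fractional choices, the relaxed optimum would be about 19.2, but investments are indivisible.
G: cost 8 ≤ 15, payoff 11.
G + M: cost 8 + 2 = 10 ≤ 15, payoff 11 + 6 = 17.
D + M: cost 9 + 2 = 11 ≤ 15, payoff 4 + 6 = 10.
Best is G and M with total payoff 17.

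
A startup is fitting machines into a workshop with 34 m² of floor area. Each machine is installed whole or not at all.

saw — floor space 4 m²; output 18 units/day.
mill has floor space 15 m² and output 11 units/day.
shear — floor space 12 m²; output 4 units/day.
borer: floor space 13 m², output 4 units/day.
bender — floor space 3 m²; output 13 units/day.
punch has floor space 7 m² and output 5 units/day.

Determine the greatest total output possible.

47

Treat it as a binary knapsack problem.
saw + mill + shear + bender: floor space 4 + 15 + 12 + 3 = 34 ≤ 34, output 18 + 11 + 4 + 13 = 46.
saw + mill + bender + punch: floor space 4 + 15 + 3 + 7 = 29 ≤ 34, output 18 + 11 + 13 + 5 = 47.
saw + mill + bender: floor space 4 + 15 + 3 = 22 ≤ 34, output 18 + 11 + 13 = 42.
Best is saw, mill, bender, and punch with total output 47.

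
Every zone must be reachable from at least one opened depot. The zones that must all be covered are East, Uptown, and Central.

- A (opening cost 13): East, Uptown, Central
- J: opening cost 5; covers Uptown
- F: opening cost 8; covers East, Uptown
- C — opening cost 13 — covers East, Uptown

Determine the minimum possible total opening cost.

The greedy cost-per-new-zone heuristic would pick F and A for 21, but a cheaper cover exists.
A alone covers East, Uptown, Central — every zone.
Total opening cost: 13.
No cover costs less than 13.

13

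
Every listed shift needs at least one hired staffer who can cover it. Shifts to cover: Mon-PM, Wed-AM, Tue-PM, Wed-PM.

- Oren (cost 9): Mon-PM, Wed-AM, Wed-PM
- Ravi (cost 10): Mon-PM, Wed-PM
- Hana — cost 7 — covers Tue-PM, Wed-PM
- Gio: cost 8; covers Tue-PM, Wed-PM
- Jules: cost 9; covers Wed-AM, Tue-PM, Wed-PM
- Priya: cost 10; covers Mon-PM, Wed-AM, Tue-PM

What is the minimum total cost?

This is an integer covering problem.
Choose Oren and Hana: together they cover Mon-PM, Wed-AM, Tue-PM, Wed-PM — every shift.
Total cost: 9 + 7 = 16.
No cover costs less than 16.

16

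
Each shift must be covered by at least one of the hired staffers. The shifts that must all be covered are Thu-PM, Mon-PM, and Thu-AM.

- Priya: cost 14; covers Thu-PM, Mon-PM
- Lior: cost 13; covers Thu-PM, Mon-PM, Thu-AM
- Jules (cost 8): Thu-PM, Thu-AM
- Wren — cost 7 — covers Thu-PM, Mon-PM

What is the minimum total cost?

Lior alone covers Thu-PM, Mon-PM, Thu-AM — every shift.
Total cost: 13.

13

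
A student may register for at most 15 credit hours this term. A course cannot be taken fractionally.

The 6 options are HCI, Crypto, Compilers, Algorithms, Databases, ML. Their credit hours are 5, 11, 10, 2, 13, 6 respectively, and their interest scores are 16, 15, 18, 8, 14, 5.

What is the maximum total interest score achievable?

34

Compilers + Algorithms: credit hours 10 + 2 = 12 ≤ 15, interest score 18 + 8 = 26.
HCI + Algorithms + ML: credit hours 5 + 2 + 6 = 13 ≤ 15, interest score 16 + 8 + 5 = 29.
HCI + Compilers: credit hours 5 + 10 = 15 ≤ 15, interest score 16 + 18 = 34.
Best is HCI and Compilers with total interest score 34.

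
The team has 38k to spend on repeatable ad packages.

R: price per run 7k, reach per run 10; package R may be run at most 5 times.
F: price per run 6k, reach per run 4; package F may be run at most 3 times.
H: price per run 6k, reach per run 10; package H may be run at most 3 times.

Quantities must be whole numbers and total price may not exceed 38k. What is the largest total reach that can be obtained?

54

H has the best ratio (10/6); taking only H gives at most 3×10 = 30 (stopped by the supply cap of 3).
Mixing does better — 2×R, 1×F, and 3×H: price 38 ≤ 38, reach 2·10 + 1·4 + 3·10 = 54.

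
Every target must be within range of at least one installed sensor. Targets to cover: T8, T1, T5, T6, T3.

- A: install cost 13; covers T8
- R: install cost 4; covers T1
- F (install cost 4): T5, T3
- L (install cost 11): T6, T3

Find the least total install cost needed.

This is an integer covering problem.
Choose A, R, F, and L: together they cover T8, T1, T5, T6, T3 — every target.
Total install cost: 13 + 4 + 4 + 11 = 32.

32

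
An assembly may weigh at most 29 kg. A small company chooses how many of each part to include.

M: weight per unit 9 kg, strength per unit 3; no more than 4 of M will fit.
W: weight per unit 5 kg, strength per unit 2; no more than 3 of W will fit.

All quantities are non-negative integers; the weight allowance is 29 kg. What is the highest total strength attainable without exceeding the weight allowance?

This is a bounded integer knapsack.
Take 2×M and 2×W: weight 28 ≤ 29, strength 2·3 + 2·2 = 10.
No other integer combination yields more.

10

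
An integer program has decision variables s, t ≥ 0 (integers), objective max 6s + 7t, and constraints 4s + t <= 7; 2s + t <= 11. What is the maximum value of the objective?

49

(s,t)=(0,7): 4·0+1·7=7≤7, 2·0+1·7=7≤11, objective 49.
(s,t)=(0,6): 4·0+1·6=6≤7, 2·0+1·6=6≤11, objective 42.
The best lattice point is (0,7), giving 49.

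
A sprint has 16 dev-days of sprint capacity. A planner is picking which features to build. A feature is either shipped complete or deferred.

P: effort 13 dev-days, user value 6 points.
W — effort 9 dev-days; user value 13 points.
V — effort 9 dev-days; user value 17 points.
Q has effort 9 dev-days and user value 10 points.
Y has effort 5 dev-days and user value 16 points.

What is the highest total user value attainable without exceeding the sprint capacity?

33

Q + Y: effort 9 + 5 = 14 ≤ 16, user value 10 + 16 = 26.
V + Y: effort 9 + 5 = 14 ≤ 16, user value 17 + 16 = 33.
W + Y: effort 9 + 5 = 14 ≤ 16, user value 13 + 16 = 29.
Best is V and Y with total user value 33.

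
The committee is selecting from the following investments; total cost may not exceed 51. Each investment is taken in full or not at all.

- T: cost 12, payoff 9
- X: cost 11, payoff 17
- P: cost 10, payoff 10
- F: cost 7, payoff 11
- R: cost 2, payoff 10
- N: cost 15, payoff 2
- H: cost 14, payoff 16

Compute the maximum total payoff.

64

This is an integer program with binary decision variables.
Take X, P, F, R, and H: cost 11 + 10 + 7 + 2 + 14 = 44 ≤ 51, payoff 17 + 10 + 11 + 10 + 16 = 64.
No other feasible combination does better.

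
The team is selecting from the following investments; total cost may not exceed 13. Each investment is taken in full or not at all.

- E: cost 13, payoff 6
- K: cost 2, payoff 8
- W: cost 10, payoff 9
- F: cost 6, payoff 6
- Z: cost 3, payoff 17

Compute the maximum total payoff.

W + Z: cost 10 + 3 = 13 ≤ 13, payoff 9 + 17 = 26.
K + F + Z: cost 2 + 6 + 3 = 11 ≤ 13, payoff 8 + 6 + 17 = 31.
K + Z: cost 2 + 3 = 5 ≤ 13, payoff 8 + 17 = 25.
Best is K, F, and Z with total payoff 31.

31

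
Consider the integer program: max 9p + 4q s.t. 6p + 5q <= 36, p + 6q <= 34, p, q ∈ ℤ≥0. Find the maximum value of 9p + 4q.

(p,q)=(6,0) is feasible, giving 54.
(p,q)=(5,1) is feasible, giving 49.
(p,q)=(5,0) is feasible, giving 45.
Maximum is 54 at (p,q)=(6,0).

54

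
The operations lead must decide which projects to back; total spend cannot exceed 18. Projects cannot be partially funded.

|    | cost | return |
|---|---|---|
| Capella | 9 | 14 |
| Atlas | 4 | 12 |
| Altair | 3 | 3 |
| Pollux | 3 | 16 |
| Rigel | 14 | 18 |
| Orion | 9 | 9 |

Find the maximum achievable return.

Atlas + Pollux + Orion: cost 4 + 3 + 9 = 16 ≤ 18, return 12 + 16 + 9 = 37.
Pollux + Rigel: cost 3 + 14 = 17 ≤ 18, return 16 + 18 = 34.
Capella + Atlas + Pollux: cost 9 + 4 + 3 = 16 ≤ 18, return 14 + 12 + 16 = 42.
Best is Capella, Atlas, and Pollux with total return 42.

42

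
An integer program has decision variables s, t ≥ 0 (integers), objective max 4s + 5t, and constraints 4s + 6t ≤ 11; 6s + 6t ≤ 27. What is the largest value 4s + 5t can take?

9

Relaxing integrality, the LP optimum is 11.00 at (s,t) = (2.75, 0), which is not an integer point.
(s,t)=(1,1): 4·1+6·1=10≤11, 6·1+6·1=12≤27, objective 9.
(s,t)=(2,0): 4·2+6·0=8≤11, 6·2+6·0=12≤27, objective 8.
No feasible integer point exceeds 9.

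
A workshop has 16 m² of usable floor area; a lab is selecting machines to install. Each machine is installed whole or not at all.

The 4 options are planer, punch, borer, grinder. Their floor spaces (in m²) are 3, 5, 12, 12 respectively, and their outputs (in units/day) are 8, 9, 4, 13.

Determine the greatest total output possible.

21

This is an integer program with binary decision variables.
grinder: floor space 12 ≤ 16, output 13.
planer + punch: floor space 3 + 5 = 8 ≤ 16, output 8 + 9 = 17.
planer + grinder: floor space 3 + 12 = 15 ≤ 16, output 8 + 13 = 21.
Best is planer and grinder with total output 21.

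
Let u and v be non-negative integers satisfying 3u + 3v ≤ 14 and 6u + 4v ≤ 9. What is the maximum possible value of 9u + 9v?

Relaxing integrality, the LP optimum is 20.25 at (u,v) = (0, 2.25), which is not an integer point.
(u,v)=(0,2): 3·0+3·2=6≤14, 6·0+4·2=8≤9, objective 18.
(u,v)=(0,1): 3·0+3·1=3≤14, 6·0+4·1=4≤9, objective 9.
Maximum is 18 at (u,v)=(0,2).

18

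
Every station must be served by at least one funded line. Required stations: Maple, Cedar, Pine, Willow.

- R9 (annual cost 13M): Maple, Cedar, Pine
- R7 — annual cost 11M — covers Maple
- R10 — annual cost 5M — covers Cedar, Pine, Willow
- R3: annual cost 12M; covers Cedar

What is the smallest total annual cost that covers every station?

16

Choose R7 and R10: together they cover Maple, Cedar, Pine, Willow — every station.
Total annual cost: 11 + 5 = 16.
No cover costs less than 16.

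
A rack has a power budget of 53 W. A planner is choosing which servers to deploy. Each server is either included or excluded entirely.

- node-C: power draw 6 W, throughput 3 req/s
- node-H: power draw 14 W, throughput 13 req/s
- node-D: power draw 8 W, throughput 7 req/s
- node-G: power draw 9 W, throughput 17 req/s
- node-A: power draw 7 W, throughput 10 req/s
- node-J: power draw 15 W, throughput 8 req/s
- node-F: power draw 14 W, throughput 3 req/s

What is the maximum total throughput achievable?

Take node-H, node-D, node-G, node-A, and node-J: power draw 14 + 8 + 9 + 7 + 15 = 53 ≤ 53, throughput 13 + 7 + 17 + 10 + 8 = 55.
No other feasible combination does better.

55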